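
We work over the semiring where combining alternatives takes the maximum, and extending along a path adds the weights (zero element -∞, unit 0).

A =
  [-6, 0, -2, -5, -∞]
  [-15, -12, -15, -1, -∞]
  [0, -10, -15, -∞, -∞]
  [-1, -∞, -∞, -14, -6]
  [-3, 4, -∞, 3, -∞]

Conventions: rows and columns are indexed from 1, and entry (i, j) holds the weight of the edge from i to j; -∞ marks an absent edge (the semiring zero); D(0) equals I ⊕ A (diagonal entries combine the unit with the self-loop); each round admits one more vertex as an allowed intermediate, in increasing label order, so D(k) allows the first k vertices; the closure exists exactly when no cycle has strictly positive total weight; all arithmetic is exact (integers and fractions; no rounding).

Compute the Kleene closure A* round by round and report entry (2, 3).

D(0):
  [0, 0, -2, -5, -∞]
  [-15, 0, -15, -1, -∞]
  [0, -10, 0, -∞, -∞]
  [-1, -∞, -∞, 0, -6]
  [-3, 4, -∞, 3, 0]
D(1):
  [0, 0, -2, -5, -∞]
  [-15, 0, -15, -1, -∞]
  [0, 0, 0, -5, -∞]
  [-1, -1, -3, 0, -6]
  [-3, 4, -5, 3, 0]
D(2):
  [0, 0, -2, -1, -∞]
  [-15, 0, -15, -1, -∞]
  [0, 0, 0, -1, -∞]
  [-1, -1, -3, 0, -6]
  [-3, 4, -5, 3, 0]
D(3):
  [0, 0, -2, -1, -∞]
  [-15, 0, -15, -1, -∞]
  [0, 0, 0, -1, -∞]
  [-1, -1, -3, 0, -6]
  [-3, 4, -5, 3, 0]
D(4):
  [0, 0, -2, -1, -7]
  [-2, 0, -4, -1, -7]
  [0, 0, 0, -1, -7]
  [-1, -1, -3, 0, -6]
  [2, 4, 0, 3, 0]
D(5):
  [0, 0, -2, -1, -7]
  [-2, 0, -4, -1, -7]
  [0, 0, 0, -1, -7]
  [-1, -1, -3, 0, -6]
  [2, 4, 0, 3, 0]
Answer: A*[2][3] = -4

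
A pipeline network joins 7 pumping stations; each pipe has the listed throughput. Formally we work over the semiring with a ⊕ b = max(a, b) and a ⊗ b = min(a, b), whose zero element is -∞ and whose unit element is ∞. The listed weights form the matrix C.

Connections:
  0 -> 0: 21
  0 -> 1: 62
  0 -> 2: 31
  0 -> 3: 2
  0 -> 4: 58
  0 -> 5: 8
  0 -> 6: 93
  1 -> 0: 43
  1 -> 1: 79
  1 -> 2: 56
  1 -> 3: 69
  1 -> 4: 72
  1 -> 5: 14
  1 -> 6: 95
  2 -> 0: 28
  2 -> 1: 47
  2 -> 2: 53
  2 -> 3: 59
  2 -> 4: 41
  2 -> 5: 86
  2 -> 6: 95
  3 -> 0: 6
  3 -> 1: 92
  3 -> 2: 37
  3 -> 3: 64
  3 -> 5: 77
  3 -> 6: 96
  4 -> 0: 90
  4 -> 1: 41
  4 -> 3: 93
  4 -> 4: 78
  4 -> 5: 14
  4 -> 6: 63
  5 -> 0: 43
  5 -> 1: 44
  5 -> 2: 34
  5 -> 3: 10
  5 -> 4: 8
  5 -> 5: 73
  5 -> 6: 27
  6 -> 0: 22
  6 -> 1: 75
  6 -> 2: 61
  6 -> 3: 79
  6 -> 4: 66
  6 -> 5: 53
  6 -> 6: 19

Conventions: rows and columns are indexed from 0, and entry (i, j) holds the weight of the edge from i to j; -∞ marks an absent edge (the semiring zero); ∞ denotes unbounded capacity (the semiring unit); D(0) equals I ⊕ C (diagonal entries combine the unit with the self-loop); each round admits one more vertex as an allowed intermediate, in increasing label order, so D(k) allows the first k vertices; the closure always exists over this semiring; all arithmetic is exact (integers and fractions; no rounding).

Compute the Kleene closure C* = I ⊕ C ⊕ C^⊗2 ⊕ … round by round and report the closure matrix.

D(0):
  [∞, 62, 31, 2, 58, 8, 93]
  [43, ∞, 56, 69, 72, 14, 95]
  [28, 47, ∞, 59, 41, 86, 95]
  [6, 92, 37, ∞, -∞, 77, 96]
  [90, 41, -∞, 93, ∞, 14, 63]
  [43, 44, 34, 10, 8, ∞, 27]
  [22, 75, 61, 79, 66, 53, ∞]
D(1):
  [∞, 62, 31, 2, 58, 8, 93]
  [43, ∞, 56, 69, 72, 14, 95]
  [28, 47, ∞, 59, 41, 86, 95]
  [6, 92, 37, ∞, 6, 77, 96]
  [90, 62, 31, 93, ∞, 14, 90]
  [43, 44, 34, 10, 43, ∞, 43]
  [22, 75, 61, 79, 66, 53, ∞]
D(2):
  [∞, 62, 56, 62, 62, 14, 93]
  [43, ∞, 56, 69, 72, 14, 95]
  [43, 47, ∞, 59, 47, 86, 95]
  [43, 92, 56, ∞, 72, 77, 96]
  [90, 62, 56, 93, ∞, 14, 90]
  [43, 44, 44, 44, 44, ∞, 44]
  [43, 75, 61, 79, 72, 53, ∞]
D(3):
  [∞, 62, 56, 62, 62, 56, 93]
  [43, ∞, 56, 69, 72, 56, 95]
  [43, 47, ∞, 59, 47, 86, 95]
  [43, 92, 56, ∞, 72, 77, 96]
  [90, 62, 56, 93, ∞, 56, 90]
  [43, 44, 44, 44, 44, ∞, 44]
  [43, 75, 61, 79, 72, 61, ∞]
D(4):
  [∞, 62, 56, 62, 62, 62, 93]
  [43, ∞, 56, 69, 72, 69, 95]
  [43, 59, ∞, 59, 59, 86, 95]
  [43, 92, 56, ∞, 72, 77, 96]
  [90, 92, 56, 93, ∞, 77, 93]
  [43, 44, 44, 44, 44, ∞, 44]
  [43, 79, 61, 79, 72, 77, ∞]
D(5):
  [∞, 62, 56, 62, 62, 62, 93]
  [72, ∞, 56, 72, 72, 72, 95]
  [59, 59, ∞, 59, 59, 86, 95]
  [72, 92, 56, ∞, 72, 77, 96]
  [90, 92, 56, 93, ∞, 77, 93]
  [44, 44, 44, 44, 44, ∞, 44]
  [72, 79, 61, 79, 72, 77, ∞]
D(6):
  [∞, 62, 56, 62, 62, 62, 93]
  [72, ∞, 56, 72, 72, 72, 95]
  [59, 59, ∞, 59, 59, 86, 95]
  [72, 92, 56, ∞, 72, 77, 96]
  [90, 92, 56, 93, ∞, 77, 93]
  [44, 44, 44, 44, 44, ∞, 44]
  [72, 79, 61, 79, 72, 77, ∞]
D(7):
  [∞, 79, 61, 79, 72, 77, 93]
  [72, ∞, 61, 79, 72, 77, 95]
  [72, 79, ∞, 79, 72, 86, 95]
  [72, 92, 61, ∞, 72, 77, 96]
  [90, 92, 61, 93, ∞, 77, 93]
  [44, 44, 44, 44, 44, ∞, 44]
  [72, 79, 61, 79, 72, 77, ∞]
Answer: C* = [[∞, 79, 61, 79, 72, 77, 93], [72, ∞, 61, 79, 72, 77, 95], [72, 79, ∞, 79, 72, 86, 95], [72, 92, 61, ∞, 72, 77, 96], [90, 92, 61, 93, ∞, 77, 93], [44, 44, 44, 44, 44, ∞, 44], [72, 79, 61, 79, 72, 77, ∞]]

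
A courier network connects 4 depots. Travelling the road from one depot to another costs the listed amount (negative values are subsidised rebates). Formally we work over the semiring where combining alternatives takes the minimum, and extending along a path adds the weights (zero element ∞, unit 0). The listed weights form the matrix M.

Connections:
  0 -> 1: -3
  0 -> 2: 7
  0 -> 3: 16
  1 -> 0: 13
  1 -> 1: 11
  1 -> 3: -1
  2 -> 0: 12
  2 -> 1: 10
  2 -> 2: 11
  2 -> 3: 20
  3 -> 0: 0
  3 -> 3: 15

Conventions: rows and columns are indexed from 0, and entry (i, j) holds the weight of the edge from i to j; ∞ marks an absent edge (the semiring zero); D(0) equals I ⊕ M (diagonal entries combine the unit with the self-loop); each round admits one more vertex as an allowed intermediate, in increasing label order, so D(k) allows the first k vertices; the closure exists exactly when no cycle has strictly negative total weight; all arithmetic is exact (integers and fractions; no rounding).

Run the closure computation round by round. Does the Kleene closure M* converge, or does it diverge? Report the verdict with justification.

D(0):
  [0, -3, 7, 16]
  [13, 0, ∞, -1]
  [12, 10, 0, 20]
  [0, ∞, ∞, 0]
D(1):
  [0, -3, 7, 16]
  [13, 0, 20, -1]
  [12, 9, 0, 20]
  [0, -3, 7, 0]
Detection: at round 2, diagonal entry (3, 3) turns strictly negative.
Key observation: the cycle 3->0->1->3 has total weight 0 + (-3) + (-1), which is strictly negative.
Answer: DIVERGES — negative cycle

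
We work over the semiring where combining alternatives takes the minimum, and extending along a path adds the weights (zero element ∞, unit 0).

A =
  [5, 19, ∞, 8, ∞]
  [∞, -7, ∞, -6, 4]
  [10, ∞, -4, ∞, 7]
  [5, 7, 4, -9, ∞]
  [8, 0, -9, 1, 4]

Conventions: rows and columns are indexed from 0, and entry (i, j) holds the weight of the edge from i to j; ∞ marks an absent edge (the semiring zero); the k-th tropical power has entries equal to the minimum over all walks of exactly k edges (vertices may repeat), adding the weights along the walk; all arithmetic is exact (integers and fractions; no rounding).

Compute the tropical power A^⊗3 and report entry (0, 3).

A^⊗2:
  [10, 12, 12, -1, 23]
  [-1, -14, -5, -15, -3]
  [6, 7, -8, 8, 3]
  [-4, -2, -5, -18, 11]
  [1, -7, -13, -8, -2]
A^⊗3:
  [4, 5, 3, -10, 16]
  [-10, -21, -12, -24, -10]
  [2, 0, -12, -1, -1]
  [-13, -11, -14, -27, 2]
  [-3, -14, -17, -17, -6]
Key observation: the optimum is the walk 0->3->3->3, with weight 8 + (-9) + (-9) = -10.
Optimal value attained by: walk 0->3->3->3.
Answer: (A^⊗3)[0][3] = -10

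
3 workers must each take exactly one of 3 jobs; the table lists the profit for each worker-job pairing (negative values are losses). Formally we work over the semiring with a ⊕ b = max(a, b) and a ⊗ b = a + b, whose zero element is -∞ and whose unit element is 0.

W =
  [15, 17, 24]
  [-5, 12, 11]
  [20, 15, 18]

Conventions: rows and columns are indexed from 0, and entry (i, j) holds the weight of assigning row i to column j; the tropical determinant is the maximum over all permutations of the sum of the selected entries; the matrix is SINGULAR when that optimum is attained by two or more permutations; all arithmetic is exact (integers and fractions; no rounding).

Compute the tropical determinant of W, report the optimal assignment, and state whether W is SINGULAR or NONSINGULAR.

σ = (0, 1, 2): 15 + 12 + 18 = 45
σ = (0, 2, 1): 15 + 11 + 15 = 41
σ = (1, 0, 2): 17 + (-5) + 18 = 30
σ = (1, 2, 0): 17 + 11 + 20 = 48
σ = (2, 0, 1): 24 + (-5) + 15 = 34
σ = (2, 1, 0): 24 + 12 + 20 = 56
Optimal value attained by: σ = (2, 1, 0).
Answer: det⊕(W) = 56; verdict: NONSINGULAR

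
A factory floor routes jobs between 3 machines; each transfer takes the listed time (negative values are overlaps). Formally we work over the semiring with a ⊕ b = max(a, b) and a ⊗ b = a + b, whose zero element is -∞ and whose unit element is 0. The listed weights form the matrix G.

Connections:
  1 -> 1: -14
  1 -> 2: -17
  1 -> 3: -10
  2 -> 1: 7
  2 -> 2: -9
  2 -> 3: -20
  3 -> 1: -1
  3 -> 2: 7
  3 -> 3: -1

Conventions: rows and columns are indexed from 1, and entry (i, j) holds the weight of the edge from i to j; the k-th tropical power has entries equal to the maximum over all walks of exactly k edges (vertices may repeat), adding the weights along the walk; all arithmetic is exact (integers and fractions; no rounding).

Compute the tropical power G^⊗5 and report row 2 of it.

G^⊗2:
  [-10, -3, -11]
  [-2, -10, -3]
  [14, 6, -2]
G^⊗3:
  [4, -4, -12]
  [-3, 4, -4]
  [13, 5, 4]
G^⊗4:
  [3, -5, -6]
  [11, 3, -5]
  [12, 11, 3]
G^⊗5:
  [2, 1, -7]
  [10, 2, 1]
  [18, 10, 2]
Answer: row 2 of G^⊗5 = [10, 2, 1]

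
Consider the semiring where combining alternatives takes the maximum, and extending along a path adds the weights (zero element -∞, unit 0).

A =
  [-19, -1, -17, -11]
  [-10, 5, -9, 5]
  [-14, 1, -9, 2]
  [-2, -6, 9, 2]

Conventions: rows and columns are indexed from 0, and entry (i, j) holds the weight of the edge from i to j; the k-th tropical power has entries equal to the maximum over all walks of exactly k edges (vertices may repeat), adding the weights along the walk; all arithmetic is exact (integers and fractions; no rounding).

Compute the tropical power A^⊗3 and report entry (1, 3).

A^⊗2:
  [-11, 4, -2, 4]
  [3, 10, 14, 10]
  [0, 6, 11, 6]
  [0, 10, 11, 11]
A^⊗3:
  [2, 9, 13, 9]
  [8, 15, 19, 16]
  [4, 12, 15, 13]
  [9, 15, 20, 15]
Key observation: the optimum is the walk 1->3->2->3, with weight 5 + 9 + 2 = 16.
Optimal value attained by: walk 1->3->2->3.
Answer: (A^⊗3)[1][3] = 16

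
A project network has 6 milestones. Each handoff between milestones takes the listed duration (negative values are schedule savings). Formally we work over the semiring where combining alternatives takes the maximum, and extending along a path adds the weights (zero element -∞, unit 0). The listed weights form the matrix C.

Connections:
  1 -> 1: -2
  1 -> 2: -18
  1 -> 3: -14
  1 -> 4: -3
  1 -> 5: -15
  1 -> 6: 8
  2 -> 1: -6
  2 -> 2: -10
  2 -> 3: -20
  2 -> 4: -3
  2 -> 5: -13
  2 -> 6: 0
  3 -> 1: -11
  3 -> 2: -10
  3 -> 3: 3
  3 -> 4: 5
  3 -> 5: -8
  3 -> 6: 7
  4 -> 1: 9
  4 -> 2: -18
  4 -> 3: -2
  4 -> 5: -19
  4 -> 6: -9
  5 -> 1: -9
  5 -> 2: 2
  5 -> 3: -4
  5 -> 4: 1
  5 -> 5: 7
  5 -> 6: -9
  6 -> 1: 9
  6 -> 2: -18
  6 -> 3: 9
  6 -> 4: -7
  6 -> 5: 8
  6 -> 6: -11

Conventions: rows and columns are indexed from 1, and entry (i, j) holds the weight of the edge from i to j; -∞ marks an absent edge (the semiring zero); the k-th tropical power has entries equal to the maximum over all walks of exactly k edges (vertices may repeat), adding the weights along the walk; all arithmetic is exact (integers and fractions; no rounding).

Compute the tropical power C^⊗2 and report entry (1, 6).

C^⊗2:
  [17, -10, 17, 1, 16, 6]
  [9, -11, 9, -7, 8, 2]
  [16, -6, 16, 8, 15, 10]
  [7, -9, 1, 6, -1, 17]
  [10, 9, 3, 8, 14, 3]
  [7, 10, 12, 14, 15, 17]
Key observation: the optimum is the walk 1->1->6, with weight (-2) + 8 = 6.
Optimal value attained by: walk 1->1->6.
Answer: (C^⊗2)[1][6] = 6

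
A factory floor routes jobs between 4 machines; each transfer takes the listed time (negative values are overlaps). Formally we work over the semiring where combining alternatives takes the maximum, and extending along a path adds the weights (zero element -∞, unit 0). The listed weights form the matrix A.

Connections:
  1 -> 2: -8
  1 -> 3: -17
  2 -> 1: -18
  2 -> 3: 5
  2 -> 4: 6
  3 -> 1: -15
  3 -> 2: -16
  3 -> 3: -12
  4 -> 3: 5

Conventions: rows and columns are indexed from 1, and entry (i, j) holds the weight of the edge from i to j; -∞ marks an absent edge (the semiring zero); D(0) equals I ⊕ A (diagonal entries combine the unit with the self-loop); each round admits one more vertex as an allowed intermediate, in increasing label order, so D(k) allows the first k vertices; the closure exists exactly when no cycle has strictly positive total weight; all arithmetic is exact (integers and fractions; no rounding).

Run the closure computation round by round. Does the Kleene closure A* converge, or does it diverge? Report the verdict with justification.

D(0):
  [0, -8, -17, -∞]
  [-18, 0, 5, 6]
  [-15, -16, 0, -∞]
  [-∞, -∞, 5, 0]
D(1):
  [0, -8, -17, -∞]
  [-18, 0, 5, 6]
  [-15, -16, 0, -∞]
  [-∞, -∞, 5, 0]
D(2):
  [0, -8, -3, -2]
  [-18, 0, 5, 6]
  [-15, -16, 0, -10]
  [-∞, -∞, 5, 0]
D(3):
  [0, -8, -3, -2]
  [-10, 0, 5, 6]
  [-15, -16, 0, -10]
  [-10, -11, 5, 0]
D(4):
  [0, -8, 3, -2]
  [-4, 0, 11, 6]
  [-15, -16, 0, -10]
  [-10, -11, 5, 0]
Key observation: every diagonal entry stays at the unit through all rounds, so no improving cycle exists.
Answer: CONVERGES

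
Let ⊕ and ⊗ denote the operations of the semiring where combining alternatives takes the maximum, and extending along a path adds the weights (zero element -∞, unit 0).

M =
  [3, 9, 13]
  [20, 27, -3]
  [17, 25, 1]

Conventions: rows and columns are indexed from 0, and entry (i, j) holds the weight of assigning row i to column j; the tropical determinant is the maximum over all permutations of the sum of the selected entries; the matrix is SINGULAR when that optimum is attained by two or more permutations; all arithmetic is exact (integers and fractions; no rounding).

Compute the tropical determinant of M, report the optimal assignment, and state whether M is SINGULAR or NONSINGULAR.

σ = (0, 1, 2): 3 + 27 + 1 = 31
σ = (0, 2, 1): 3 + (-3) + 25 = 25
σ = (1, 0, 2): 9 + 20 + 1 = 30
σ = (1, 2, 0): 9 + (-3) + 17 = 23
σ = (2, 0, 1): 13 + 20 + 25 = 58
σ = (2, 1, 0): 13 + 27 + 17 = 57
Optimal value attained by: σ = (2, 0, 1).
Answer: det⊕(M) = 58; verdict: NONSINGULAR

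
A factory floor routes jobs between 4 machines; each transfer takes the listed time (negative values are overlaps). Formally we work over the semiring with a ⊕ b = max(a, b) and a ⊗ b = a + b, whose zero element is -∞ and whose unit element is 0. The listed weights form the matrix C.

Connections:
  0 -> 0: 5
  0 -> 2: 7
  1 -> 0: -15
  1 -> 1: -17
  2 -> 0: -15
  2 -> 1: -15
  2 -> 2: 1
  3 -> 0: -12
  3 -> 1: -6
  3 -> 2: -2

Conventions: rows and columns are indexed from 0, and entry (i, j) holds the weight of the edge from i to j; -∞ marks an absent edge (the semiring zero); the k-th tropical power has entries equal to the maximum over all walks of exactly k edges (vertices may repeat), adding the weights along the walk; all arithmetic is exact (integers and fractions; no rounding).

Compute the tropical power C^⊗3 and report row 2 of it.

C^⊗2:
  [10, -8, 12, -∞]
  [-10, -34, -8, -∞]
  [-10, -14, 2, -∞]
  [-7, -17, -1, -∞]
C^⊗3:
  [15, -3, 17, -∞]
  [-5, -23, -3, -∞]
  [-5, -13, 3, -∞]
  [-2, -16, 0, -∞]
Answer: row 2 of C^⊗3 = [-5, -13, 3, -∞]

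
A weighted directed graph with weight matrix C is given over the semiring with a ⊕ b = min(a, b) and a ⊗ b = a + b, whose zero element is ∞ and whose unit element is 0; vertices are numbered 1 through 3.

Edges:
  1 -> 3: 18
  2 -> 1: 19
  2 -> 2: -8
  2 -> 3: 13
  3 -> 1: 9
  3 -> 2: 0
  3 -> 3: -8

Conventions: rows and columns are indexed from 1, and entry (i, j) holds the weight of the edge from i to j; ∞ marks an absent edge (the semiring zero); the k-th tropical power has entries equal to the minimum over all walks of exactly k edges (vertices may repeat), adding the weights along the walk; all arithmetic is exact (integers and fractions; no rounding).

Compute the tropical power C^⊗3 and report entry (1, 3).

C^⊗2:
  [27, 18, 10]
  [11, -16, 5]
  [1, -8, -16]
C^⊗3:
  [19, 10, 2]
  [3, -24, -3]
  [-7, -16, -24]
Key observation: the optimum is the walk 1->3->3->3, with weight 18 + (-8) + (-8) = 2.
Optimal value attained by: walk 1->3->3->3.
Answer: (C^⊗3)[1][3] = 2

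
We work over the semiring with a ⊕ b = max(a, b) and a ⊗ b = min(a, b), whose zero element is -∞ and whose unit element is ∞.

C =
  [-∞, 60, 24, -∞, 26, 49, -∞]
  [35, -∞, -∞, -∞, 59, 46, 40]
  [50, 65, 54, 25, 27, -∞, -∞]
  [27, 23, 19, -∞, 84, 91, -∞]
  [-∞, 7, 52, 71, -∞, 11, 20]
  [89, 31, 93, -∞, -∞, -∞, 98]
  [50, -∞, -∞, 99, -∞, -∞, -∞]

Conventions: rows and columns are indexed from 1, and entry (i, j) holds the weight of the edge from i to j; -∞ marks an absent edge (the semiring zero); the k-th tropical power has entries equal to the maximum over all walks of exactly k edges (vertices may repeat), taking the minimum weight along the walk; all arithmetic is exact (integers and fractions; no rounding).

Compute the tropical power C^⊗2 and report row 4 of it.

C^⊗2:
  [49, 31, 49, 26, 59, 46, 49]
  [46, 35, 52, 59, 26, 35, 46]
  [50, 54, 54, 27, 59, 49, 40]
  [89, 31, 91, 71, 26, 27, 91]
  [50, 52, 52, 25, 71, 71, 11]
  [50, 65, 54, 98, 31, 49, 31]
  [27, 50, 24, -∞, 84, 91, -∞]
Answer: row 4 of C^⊗2 = [89, 31, 91, 71, 26, 27, 91]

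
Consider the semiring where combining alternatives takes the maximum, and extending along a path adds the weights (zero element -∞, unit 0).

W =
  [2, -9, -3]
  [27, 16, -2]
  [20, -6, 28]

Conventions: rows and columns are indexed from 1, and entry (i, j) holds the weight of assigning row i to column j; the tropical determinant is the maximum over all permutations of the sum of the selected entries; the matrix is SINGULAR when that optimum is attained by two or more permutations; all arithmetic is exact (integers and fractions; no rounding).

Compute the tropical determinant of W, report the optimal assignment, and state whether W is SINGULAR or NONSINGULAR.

σ = (1, 2, 3): 2 + 16 + 28 = 46
σ = (1, 3, 2): 2 + (-2) + (-6) = -6
σ = (2, 1, 3): (-9) + 27 + 28 = 46
σ = (2, 3, 1): (-9) + (-2) + 20 = 9
σ = (3, 1, 2): (-3) + 27 + (-6) = 18
σ = (3, 2, 1): (-3) + 16 + 20 = 33
Optimal value attained by: σ = (1, 2, 3).
Answer: det⊕(W) = 46; verdict: SINGULAR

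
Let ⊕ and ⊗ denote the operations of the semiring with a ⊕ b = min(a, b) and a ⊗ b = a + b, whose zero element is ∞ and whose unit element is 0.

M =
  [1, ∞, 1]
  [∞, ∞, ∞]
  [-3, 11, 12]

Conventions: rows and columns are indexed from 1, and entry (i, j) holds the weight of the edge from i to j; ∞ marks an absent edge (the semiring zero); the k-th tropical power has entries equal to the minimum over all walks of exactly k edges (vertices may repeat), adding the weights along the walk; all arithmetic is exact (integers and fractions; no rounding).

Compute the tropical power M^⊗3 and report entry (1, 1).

M^⊗2:
  [-2, 12, 2]
  [∞, ∞, ∞]
  [-2, 23, -2]
M^⊗3:
  [-1, 13, -1]
  [∞, ∞, ∞]
  [-5, 9, -1]
Key observation: the optimum is the walk 1->1->3->1, with weight 1 + 1 + (-3) = -1.
Optimal value attained by: walk 1->1->3->1.
Answer: (M^⊗3)[1][1] = -1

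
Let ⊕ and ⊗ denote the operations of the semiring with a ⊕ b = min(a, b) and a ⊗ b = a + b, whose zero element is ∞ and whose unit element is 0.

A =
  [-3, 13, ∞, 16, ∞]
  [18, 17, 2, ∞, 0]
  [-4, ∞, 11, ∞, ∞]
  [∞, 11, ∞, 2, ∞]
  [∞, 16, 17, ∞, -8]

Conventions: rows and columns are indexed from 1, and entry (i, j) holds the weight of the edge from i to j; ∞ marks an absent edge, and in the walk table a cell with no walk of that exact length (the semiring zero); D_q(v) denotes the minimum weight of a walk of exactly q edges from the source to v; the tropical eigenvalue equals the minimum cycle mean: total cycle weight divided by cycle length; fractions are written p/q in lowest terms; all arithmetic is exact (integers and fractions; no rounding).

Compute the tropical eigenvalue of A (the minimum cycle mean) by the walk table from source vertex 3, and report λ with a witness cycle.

q=0: [∞, ∞, 0, ∞, ∞]
q=1: [-4, ∞, 11, ∞, ∞]
q=2: [-7, 9, 22, 12, ∞]
q=3: [-10, 6, 11, 9, 9]
q=4: [-13, 3, 8, 6, 1]
q=5: [-16, 0, 5, 3, -7]
Optimal cycle mean attained by: cycle 5->5, total (-8), length 1.
Answer: λ = -8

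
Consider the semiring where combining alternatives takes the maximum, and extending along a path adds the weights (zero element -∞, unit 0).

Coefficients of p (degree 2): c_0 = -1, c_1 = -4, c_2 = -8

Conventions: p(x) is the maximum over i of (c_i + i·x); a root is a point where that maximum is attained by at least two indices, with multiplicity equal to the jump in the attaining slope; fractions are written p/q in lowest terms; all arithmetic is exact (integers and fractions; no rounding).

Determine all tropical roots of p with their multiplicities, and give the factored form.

hull edge (i=0, c=-1) to (i=1, c=-4): slope -3, span 1
hull edge (i=1, c=-4) to (i=2, c=-8): slope -4, span 1
Factored form: p(x) = -8 ⊗ (x ⊕ 3) ⊗ (x ⊕ 4)
Answer: roots = 3 (mult 1), 4 (mult 1)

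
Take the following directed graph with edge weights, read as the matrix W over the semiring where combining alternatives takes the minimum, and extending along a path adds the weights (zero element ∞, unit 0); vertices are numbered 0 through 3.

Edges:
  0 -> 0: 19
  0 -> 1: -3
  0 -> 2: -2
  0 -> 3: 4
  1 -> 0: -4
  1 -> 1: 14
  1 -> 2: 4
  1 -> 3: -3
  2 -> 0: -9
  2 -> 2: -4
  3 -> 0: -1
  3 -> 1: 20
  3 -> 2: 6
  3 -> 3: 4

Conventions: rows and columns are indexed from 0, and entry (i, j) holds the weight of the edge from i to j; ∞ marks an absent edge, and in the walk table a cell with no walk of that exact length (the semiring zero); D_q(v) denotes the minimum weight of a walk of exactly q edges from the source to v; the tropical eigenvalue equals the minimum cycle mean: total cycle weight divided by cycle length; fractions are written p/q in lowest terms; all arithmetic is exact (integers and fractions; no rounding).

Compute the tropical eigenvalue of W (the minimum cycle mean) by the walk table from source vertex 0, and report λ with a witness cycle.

q=0: [0, ∞, ∞, ∞]
q=1: [19, -3, -2, 4]
q=2: [-11, 11, -6, -6]
q=3: [-15, -14, -13, -7]
q=4: [-22, -18, -17, -17]
Optimal cycle mean attained by: cycle 0->2->0, total (-2) + (-9), length 2.
Answer: λ = -11/2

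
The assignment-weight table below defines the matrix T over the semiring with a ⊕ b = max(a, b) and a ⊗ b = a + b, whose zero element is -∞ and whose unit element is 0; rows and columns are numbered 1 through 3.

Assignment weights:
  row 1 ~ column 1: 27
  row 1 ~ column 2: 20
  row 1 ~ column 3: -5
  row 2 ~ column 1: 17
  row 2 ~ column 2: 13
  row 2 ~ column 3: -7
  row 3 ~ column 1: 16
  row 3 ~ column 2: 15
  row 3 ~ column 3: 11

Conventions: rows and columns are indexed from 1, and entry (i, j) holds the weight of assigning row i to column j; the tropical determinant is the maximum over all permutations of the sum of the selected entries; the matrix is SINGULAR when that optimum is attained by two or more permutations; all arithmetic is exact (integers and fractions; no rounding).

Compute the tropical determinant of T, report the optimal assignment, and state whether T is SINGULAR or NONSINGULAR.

σ = (1, 2, 3): 27 + 13 + 11 = 51
σ = (1, 3, 2): 27 + (-7) + 15 = 35
σ = (2, 1, 3): 20 + 17 + 11 = 48
σ = (2, 3, 1): 20 + (-7) + 16 = 29
σ = (3, 1, 2): (-5) + 17 + 15 = 27
σ = (3, 2, 1): (-5) + 13 + 16 = 24
Optimal value attained by: σ = (1, 2, 3).
Answer: det⊕(T) = 51; verdict: NONSINGULAR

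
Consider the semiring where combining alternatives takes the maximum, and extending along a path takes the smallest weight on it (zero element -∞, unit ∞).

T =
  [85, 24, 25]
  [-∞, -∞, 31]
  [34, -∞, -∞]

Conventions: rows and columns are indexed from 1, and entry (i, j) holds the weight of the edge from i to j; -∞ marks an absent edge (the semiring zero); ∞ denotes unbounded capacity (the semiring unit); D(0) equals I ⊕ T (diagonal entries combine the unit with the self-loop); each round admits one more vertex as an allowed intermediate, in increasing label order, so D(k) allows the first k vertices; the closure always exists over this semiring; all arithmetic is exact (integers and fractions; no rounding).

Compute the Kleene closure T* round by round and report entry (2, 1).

D(0):
  [∞, 24, 25]
  [-∞, ∞, 31]
  [34, -∞, ∞]
D(1):
  [∞, 24, 25]
  [-∞, ∞, 31]
  [34, 24, ∞]
D(2):
  [∞, 24, 25]
  [-∞, ∞, 31]
  [34, 24, ∞]
D(3):
  [∞, 24, 25]
  [31, ∞, 31]
  [34, 24, ∞]
Answer: T*[2][1] = 31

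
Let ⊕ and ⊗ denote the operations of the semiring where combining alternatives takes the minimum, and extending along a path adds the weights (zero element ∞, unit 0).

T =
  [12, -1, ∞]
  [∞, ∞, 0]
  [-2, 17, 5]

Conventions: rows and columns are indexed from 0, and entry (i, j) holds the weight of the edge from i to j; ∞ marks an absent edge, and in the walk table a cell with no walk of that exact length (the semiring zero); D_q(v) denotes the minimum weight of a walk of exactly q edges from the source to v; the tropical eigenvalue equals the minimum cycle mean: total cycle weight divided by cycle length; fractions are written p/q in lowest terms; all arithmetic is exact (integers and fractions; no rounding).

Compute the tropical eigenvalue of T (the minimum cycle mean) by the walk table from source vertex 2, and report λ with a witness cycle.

q=0: [∞, ∞, 0]
q=1: [-2, 17, 5]
q=2: [3, -3, 10]
q=3: [8, 2, -3]
Optimal cycle mean attained by: cycle 0->1->2->0, total (-1) + 0 + (-2), length 3.
Answer: λ = -1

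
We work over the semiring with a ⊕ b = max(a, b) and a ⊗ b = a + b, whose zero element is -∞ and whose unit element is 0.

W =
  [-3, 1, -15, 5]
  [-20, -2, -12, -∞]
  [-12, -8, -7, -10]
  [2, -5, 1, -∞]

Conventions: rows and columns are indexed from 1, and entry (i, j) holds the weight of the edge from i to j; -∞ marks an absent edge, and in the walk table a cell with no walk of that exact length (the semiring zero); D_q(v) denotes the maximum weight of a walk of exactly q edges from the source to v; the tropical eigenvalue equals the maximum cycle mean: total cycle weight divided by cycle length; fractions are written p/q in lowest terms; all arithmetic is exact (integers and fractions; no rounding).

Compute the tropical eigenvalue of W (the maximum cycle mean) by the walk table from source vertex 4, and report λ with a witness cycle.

q=0: [-∞, -∞, -∞, 0]
q=1: [2, -5, 1, -∞]
q=2: [-1, 3, -6, 7]
q=3: [9, 2, 8, 4]
q=4: [6, 10, 5, 14]
Optimal cycle mean attained by: cycle 1->4->1, total 5 + 2, length 2.
Answer: λ = 7/2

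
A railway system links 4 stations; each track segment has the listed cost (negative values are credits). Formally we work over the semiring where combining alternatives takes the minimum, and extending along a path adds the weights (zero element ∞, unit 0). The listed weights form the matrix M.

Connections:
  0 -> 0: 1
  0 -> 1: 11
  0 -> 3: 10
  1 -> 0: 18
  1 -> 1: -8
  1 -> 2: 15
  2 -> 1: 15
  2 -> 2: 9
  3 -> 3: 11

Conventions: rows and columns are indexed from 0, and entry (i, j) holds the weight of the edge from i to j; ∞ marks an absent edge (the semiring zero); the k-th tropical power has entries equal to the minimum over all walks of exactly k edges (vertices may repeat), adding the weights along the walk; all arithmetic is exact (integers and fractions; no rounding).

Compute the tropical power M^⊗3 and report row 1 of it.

M^⊗2:
  [2, 3, 26, 11]
  [10, -16, 7, 28]
  [33, 7, 18, ∞]
  [∞, ∞, ∞, 22]
M^⊗3:
  [3, -5, 18, 12]
  [2, -24, -1, 20]
  [25, -1, 22, 43]
  [∞, ∞, ∞, 33]
Answer: row 1 of M^⊗3 = [2, -24, -1, 20]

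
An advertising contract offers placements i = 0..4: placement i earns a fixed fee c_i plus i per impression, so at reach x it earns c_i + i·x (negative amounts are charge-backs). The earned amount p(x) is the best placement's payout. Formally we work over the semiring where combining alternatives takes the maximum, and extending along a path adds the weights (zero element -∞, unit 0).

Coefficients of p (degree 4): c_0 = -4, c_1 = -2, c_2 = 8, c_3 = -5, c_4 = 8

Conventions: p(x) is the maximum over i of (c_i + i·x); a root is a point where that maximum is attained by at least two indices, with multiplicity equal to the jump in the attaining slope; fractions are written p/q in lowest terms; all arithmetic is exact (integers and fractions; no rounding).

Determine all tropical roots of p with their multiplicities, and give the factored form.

hull edge (i=0, c=-4) to (i=2, c=8): slope 6, span 2
hull edge (i=2, c=8) to (i=4, c=8): slope 0, span 2
Factored form: p(x) = 8 ⊗ (x ⊕ (-6)) ⊗ (x ⊕ (-6)) ⊗ (x ⊕ 0) ⊗ (x ⊕ 0)
Answer: roots = -6 (mult 2), 0 (mult 2)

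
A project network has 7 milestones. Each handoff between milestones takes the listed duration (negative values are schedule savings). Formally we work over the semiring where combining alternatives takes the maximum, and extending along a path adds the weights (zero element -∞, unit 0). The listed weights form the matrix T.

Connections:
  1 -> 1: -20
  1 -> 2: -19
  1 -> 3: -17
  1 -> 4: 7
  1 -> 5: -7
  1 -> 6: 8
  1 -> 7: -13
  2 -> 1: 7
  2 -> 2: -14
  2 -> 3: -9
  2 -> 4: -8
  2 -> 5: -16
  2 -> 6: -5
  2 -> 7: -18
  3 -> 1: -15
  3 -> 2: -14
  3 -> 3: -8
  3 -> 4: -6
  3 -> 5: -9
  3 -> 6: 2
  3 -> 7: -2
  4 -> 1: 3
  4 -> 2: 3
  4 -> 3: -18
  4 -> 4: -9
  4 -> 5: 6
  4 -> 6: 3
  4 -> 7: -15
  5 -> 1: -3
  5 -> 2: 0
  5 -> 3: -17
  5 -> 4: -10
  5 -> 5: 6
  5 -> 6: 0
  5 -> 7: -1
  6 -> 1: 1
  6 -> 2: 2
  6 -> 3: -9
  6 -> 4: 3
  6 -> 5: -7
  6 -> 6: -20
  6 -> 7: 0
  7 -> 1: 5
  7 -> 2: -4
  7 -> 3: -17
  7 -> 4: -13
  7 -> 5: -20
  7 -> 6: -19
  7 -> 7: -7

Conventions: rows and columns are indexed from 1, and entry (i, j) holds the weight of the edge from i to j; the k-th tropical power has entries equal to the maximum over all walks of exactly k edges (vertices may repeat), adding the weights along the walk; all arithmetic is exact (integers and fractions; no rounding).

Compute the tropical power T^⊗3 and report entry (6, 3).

T^⊗2:
  [10, 10, -1, 11, 13, 10, 8]
  [-4, -3, -10, 14, 0, 15, -5]
  [3, 4, -7, 5, 0, -3, 2]
  [10, 6, -6, 10, 12, 11, 5]
  [7, 6, -9, 4, 12, 6, 5]
  [9, 6, -7, 8, 9, 9, -7]
  [3, -10, -12, 12, -2, 13, -8]
T^⊗3:
  [17, 14, 1, 17, 19, 18, 12]
  [17, 17, 6, 18, 20, 17, 15]
  [11, 8, -5, 10, 11, 11, -1]
  [13, 13, 2, 17, 18, 18, 11]
  [13, 12, -3, 14, 18, 15, 11]
  [13, 11, 0, 16, 15, 17, 9]
  [15, 15, 4, 16, 18, 15, 13]
Key observation: the optimum is the walk 6->1->6->3, with weight 1 + 8 + (-9) = 0.
Optimal value attained by: walk 6->1->6->3.
Answer: (T^⊗3)[6][3] = 0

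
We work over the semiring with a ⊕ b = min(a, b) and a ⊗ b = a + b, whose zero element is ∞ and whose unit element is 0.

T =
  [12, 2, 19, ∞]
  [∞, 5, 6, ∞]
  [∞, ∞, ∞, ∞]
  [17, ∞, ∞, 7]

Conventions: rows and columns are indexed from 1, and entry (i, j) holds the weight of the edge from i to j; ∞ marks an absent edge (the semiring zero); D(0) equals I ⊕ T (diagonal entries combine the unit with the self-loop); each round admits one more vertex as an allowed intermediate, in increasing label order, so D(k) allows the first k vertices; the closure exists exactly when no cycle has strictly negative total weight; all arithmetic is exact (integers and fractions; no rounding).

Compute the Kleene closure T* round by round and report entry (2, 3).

D(0):
  [0, 2, 19, ∞]
  [∞, 0, 6, ∞]
  [∞, ∞, 0, ∞]
  [17, ∞, ∞, 0]
D(1):
  [0, 2, 19, ∞]
  [∞, 0, 6, ∞]
  [∞, ∞, 0, ∞]
  [17, 19, 36, 0]
D(2):
  [0, 2, 8, ∞]
  [∞, 0, 6, ∞]
  [∞, ∞, 0, ∞]
  [17, 19, 25, 0]
D(3):
  [0, 2, 8, ∞]
  [∞, 0, 6, ∞]
  [∞, ∞, 0, ∞]
  [17, 19, 25, 0]
D(4):
  [0, 2, 8, ∞]
  [∞, 0, 6, ∞]
  [∞, ∞, 0, ∞]
  [17, 19, 25, 0]
Answer: T*[2][3] = 6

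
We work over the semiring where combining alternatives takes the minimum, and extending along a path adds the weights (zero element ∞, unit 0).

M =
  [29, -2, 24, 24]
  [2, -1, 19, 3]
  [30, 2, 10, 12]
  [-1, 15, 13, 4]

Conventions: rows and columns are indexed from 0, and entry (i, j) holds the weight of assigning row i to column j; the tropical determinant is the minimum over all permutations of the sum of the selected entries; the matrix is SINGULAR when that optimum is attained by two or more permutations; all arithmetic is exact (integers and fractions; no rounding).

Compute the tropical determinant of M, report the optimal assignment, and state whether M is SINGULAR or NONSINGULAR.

σ = (0, 1, 2, 3): 29 + (-1) + 10 + 4 = 42
σ = (0, 1, 3, 2): 29 + (-1) + 12 + 13 = 53
σ = (0, 2, 1, 3): 29 + 19 + 2 + 4 = 54
σ = (0, 2, 3, 1): 29 + 19 + 12 + 15 = 75
σ = (0, 3, 1, 2): 29 + 3 + 2 + 13 = 47
σ = (0, 3, 2, 1): 29 + 3 + 10 + 15 = 57
σ = (1, 0, 2, 3): (-2) + 2 + 10 + 4 = 14
σ = (1, 0, 3, 2): (-2) + 2 + 12 + 13 = 25
σ = (1, 2, 0, 3): (-2) + 19 + 30 + 4 = 51
σ = (1, 2, 3, 0): (-2) + 19 + 12 + (-1) = 28
σ = (1, 3, 0, 2): (-2) + 3 + 30 + 13 = 44
σ = (1, 3, 2, 0): (-2) + 3 + 10 + (-1) = 10
σ = (2, 0, 1, 3): 24 + 2 + 2 + 4 = 32
σ = (2, 0, 3, 1): 24 + 2 + 12 + 15 = 53
σ = (2, 1, 0, 3): 24 + (-1) + 30 + 4 = 57
σ = (2, 1, 3, 0): 24 + (-1) + 12 + (-1) = 34
σ = (2, 3, 0, 1): 24 + 3 + 30 + 15 = 72
σ = (2, 3, 1, 0): 24 + 3 + 2 + (-1) = 28
σ = (3, 0, 1, 2): 24 + 2 + 2 + 13 = 41
σ = (3, 0, 2, 1): 24 + 2 + 10 + 15 = 51
σ = (3, 1, 0, 2): 24 + (-1) + 30 + 13 = 66
σ = (3, 1, 2, 0): 24 + (-1) + 10 + (-1) = 32
σ = (3, 2, 0, 1): 24 + 19 + 30 + 15 = 88
σ = (3, 2, 1, 0): 24 + 19 + 2 + (-1) = 44
Optimal value attained by: σ = (1, 3, 2, 0).
Answer: det⊕(M) = 10; verdict: NONSINGULAR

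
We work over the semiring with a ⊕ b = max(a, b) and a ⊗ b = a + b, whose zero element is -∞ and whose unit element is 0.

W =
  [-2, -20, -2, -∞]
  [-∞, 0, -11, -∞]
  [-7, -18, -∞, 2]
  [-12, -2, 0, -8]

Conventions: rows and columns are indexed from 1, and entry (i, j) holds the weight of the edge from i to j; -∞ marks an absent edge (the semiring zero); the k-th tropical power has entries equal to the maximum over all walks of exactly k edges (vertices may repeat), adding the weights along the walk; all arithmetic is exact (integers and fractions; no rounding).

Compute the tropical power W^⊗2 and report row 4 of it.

W^⊗2:
  [-4, -20, -4, 0]
  [-18, 0, -11, -9]
  [-9, 0, 2, -6]
  [-7, -2, -8, 2]
Answer: row 4 of W^⊗2 = [-7, -2, -8, 2]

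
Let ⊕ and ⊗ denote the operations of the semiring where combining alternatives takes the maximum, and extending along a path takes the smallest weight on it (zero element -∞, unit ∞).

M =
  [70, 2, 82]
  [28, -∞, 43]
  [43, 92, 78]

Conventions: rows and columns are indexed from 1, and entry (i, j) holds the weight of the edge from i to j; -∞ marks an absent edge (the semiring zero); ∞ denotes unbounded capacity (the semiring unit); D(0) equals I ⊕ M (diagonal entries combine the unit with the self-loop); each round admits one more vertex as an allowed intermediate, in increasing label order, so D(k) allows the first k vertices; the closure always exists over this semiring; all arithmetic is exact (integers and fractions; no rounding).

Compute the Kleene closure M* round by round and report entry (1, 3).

D(0):
  [∞, 2, 82]
  [28, ∞, 43]
  [43, 92, ∞]
D(1):
  [∞, 2, 82]
  [28, ∞, 43]
  [43, 92, ∞]
D(2):
  [∞, 2, 82]
  [28, ∞, 43]
  [43, 92, ∞]
D(3):
  [∞, 82, 82]
  [43, ∞, 43]
  [43, 92, ∞]
Answer: M*[1][3] = 82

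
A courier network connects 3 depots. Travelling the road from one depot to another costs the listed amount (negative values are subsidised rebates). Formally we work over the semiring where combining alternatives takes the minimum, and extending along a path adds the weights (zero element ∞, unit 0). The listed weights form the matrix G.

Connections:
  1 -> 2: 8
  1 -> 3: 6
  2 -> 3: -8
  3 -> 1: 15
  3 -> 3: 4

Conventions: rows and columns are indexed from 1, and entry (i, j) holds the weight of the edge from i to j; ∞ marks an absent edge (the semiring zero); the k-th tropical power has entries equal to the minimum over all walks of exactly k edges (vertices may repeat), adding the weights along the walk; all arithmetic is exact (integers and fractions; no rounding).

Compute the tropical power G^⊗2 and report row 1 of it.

G^⊗2:
  [21, ∞, 0]
  [7, ∞, -4]
  [19, 23, 8]
Answer: row 1 of G^⊗2 = [21, ∞, 0]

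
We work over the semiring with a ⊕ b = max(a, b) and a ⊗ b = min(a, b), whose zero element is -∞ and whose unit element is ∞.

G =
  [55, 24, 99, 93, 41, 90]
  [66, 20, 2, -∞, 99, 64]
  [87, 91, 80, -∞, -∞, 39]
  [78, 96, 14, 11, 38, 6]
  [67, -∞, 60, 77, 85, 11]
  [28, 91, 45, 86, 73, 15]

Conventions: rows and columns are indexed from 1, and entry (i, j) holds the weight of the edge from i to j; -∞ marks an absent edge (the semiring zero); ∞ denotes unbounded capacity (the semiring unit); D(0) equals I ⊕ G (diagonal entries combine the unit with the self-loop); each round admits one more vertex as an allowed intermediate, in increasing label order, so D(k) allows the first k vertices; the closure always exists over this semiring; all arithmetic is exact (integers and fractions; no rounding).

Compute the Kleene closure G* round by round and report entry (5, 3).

D(0):
  [∞, 24, 99, 93, 41, 90]
  [66, ∞, 2, -∞, 99, 64]
  [87, 91, ∞, -∞, -∞, 39]
  [78, 96, 14, ∞, 38, 6]
  [67, -∞, 60, 77, ∞, 11]
  [28, 91, 45, 86, 73, ∞]
D(1):
  [∞, 24, 99, 93, 41, 90]
  [66, ∞, 66, 66, 99, 66]
  [87, 91, ∞, 87, 41, 87]
  [78, 96, 78, ∞, 41, 78]
  [67, 24, 67, 77, ∞, 67]
  [28, 91, 45, 86, 73, ∞]
D(2):
  [∞, 24, 99, 93, 41, 90]
  [66, ∞, 66, 66, 99, 66]
  [87, 91, ∞, 87, 91, 87]
  [78, 96, 78, ∞, 96, 78]
  [67, 24, 67, 77, ∞, 67]
  [66, 91, 66, 86, 91, ∞]
D(3):
  [∞, 91, 99, 93, 91, 90]
  [66, ∞, 66, 66, 99, 66]
  [87, 91, ∞, 87, 91, 87]
  [78, 96, 78, ∞, 96, 78]
  [67, 67, 67, 77, ∞, 67]
  [66, 91, 66, 86, 91, ∞]
D(4):
  [∞, 93, 99, 93, 93, 90]
  [66, ∞, 66, 66, 99, 66]
  [87, 91, ∞, 87, 91, 87]
  [78, 96, 78, ∞, 96, 78]
  [77, 77, 77, 77, ∞, 77]
  [78, 91, 78, 86, 91, ∞]
D(5):
  [∞, 93, 99, 93, 93, 90]
  [77, ∞, 77, 77, 99, 77]
  [87, 91, ∞, 87, 91, 87]
  [78, 96, 78, ∞, 96, 78]
  [77, 77, 77, 77, ∞, 77]
  [78, 91, 78, 86, 91, ∞]
D(6):
  [∞, 93, 99, 93, 93, 90]
  [77, ∞, 77, 77, 99, 77]
  [87, 91, ∞, 87, 91, 87]
  [78, 96, 78, ∞, 96, 78]
  [77, 77, 77, 77, ∞, 77]
  [78, 91, 78, 86, 91, ∞]
Answer: G*[5][3] = 77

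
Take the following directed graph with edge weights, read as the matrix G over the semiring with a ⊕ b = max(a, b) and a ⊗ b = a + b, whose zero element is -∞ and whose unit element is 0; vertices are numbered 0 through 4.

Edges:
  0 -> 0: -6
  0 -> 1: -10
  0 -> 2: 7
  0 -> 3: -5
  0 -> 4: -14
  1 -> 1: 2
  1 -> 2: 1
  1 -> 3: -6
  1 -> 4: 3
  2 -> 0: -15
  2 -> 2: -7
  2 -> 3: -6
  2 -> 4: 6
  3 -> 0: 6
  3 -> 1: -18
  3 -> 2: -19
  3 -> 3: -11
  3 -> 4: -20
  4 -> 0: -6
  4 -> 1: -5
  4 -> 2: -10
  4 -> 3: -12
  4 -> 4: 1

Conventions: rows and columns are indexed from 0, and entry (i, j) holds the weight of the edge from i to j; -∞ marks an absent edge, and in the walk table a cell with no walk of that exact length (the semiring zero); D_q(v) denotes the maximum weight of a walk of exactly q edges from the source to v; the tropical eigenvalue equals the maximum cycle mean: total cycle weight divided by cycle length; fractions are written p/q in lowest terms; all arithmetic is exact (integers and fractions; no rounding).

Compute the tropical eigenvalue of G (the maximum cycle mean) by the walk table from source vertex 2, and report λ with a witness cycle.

q=0: [-∞, -∞, 0, -∞, -∞]
q=1: [-15, -∞, -7, -6, 6]
q=2: [0, 1, -4, -6, 7]
q=3: [1, 3, 7, -5, 8]
q=4: [2, 5, 8, 1, 13]
q=5: [7, 8, 9, 2, 14]
Optimal cycle mean attained by: cycle 0->2->3->0, total 7 + (-6) + 6, length 3.
Answer: λ = 7/3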